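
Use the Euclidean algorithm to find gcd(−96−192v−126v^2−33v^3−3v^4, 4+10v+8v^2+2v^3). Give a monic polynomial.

2+3v+v^2

Euclidean algorithm in ℚ[v]:
  −3v^4−33v^3−126v^2−192v−96 = (−(3/2)v−21/2)(2v^3+8v^2+10v+4) + (−27v^2−81v−54)
  2v^3+8v^2+10v+4 = (−(2/27)v−2/27)(−27v^2−81v−54) + (0)
Last nonzero remainder: −27v^2−81v−54. Dividing through by −27 gives the monic gcd v^2+3v+2.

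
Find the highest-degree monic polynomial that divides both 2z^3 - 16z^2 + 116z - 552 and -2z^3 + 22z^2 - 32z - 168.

Repeated division with remainder:
  2z^3 - 16z^2 + 116z - 552 = (-1)(-2z^3 + 22z^2 - 32z - 168) + (6z^2 + 84z - 720)
  -2z^3 + 22z^2 - 32z - 168 = (-(1/3)z + 25/3)(6z^2 + 84z - 720) + (-972z + 5832)
  6z^2 + 84z - 720 = (-(1/162)z - 10/81)(-972z + 5832) + (0)
Last nonzero remainder: -972z + 5832. Dividing through by -972 gives the monic gcd z - 6.

z - 6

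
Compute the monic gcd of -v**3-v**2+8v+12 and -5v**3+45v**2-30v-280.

v+2

Euclidean algorithm in ℚ[v]:
  -v**3-v**2+8v+12 = (1/5)(-5v**3+45v**2-30v-280) + (-10v**2+14v+68)
  -5v**3+45v**2-30v-280 = ((1/2)v-19/5)(-10v**2+14v+68) + (-(54/5)v-108/5)
  -10v**2+14v+68 = ((25/27)v-85/27)(-(54/5)v-108/5) + (0)
Last nonzero remainder: -(54/5)v-108/5. Dividing through by -54/5 gives the monic gcd v+2.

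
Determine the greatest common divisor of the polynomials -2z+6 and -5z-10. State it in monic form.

Euclidean algorithm in ℚ[z]:
  -2z+6 = (2/5)(-5z-10) + (10)
  -5z-10 = (-(1/2)z-1)(10) + (0)
The last nonzero remainder is the constant 10, so the polynomials are coprime and gcd = 1.

1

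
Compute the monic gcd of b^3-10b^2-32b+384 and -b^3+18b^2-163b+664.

b-8

Repeated division with remainder:
  b^3-10b^2-32b+384 = (-1)(-b^3+18b^2-163b+664) + (8b^2-195b+1048)
  -b^3+18b^2-163b+664 = (-(1/8)b-51/64)(8b^2-195b+1048) + (-(11993/64)b+11993/8)
  8b^2-195b+1048 = (-(512/11993)b+8384/11993)(-(11993/64)b+11993/8) + (0)
Last nonzero remainder: -(11993/64)b+11993/8. Dividing through by -11993/64 gives the monic gcd b-8.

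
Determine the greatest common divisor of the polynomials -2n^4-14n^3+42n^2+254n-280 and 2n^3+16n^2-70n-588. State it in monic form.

n+7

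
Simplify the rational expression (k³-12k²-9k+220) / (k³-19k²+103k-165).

(k+4)/(k-3)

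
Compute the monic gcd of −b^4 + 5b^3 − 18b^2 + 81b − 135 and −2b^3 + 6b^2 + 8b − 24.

b − 3

By polynomial division,
  −b^4 + 5b^3 − 18b^2 + 81b − 135 = ((1/2)b − 1)(−2b^3 + 6b^2 + 8b − 24) + (−16b^2 + 101b − 159)
  −2b^3 + 6b^2 + 8b − 24 = ((1/8)b + 53/128)(−16b^2 + 101b − 159) + (−(1785/128)b + 5355/128)
  −16b^2 + 101b − 159 = ((2048/1785)b − 6784/1785)(−(1785/128)b + 5355/128) + (0)
Last nonzero remainder: −(1785/128)b + 5355/128. Dividing through by −1785/128 gives the monic gcd b − 3.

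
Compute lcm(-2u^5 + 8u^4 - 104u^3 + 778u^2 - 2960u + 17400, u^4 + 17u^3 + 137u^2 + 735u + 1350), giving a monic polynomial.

Apply the Euclidean algorithm:
  -2u^5 + 8u^4 - 104u^3 + 778u^2 - 2960u + 17400 = (-2u + 42)(u^4 + 17u^3 + 137u^2 + 735u + 1350) + (-544u^3 - 3506u^2 - 31130u - 39300)
  u^4 + 17u^3 + 137u^2 + 735u + 1350 = (-(1/544)u - 2871/147968)(-544u^3 - 3506u^2 - 31130u - 39300) + ((869265/73984)u^2 + (4346325/73984)u + 21731625/36992)
  -544u^3 - 3506u^2 - 31130u - 39300 = (-(40247296/869265)u - 19383808/289755)((869265/73984)u^2 + (4346325/73984)u + 21731625/36992) + (0)
Last nonzero remainder: (869265/73984)u^2 + (4346325/73984)u + 21731625/36992. Dividing through by 869265/73984 gives the monic gcd u^2 + 5u + 50.
Then lcm(f, g) = f·g / gcd(f, g); expanding and making the result monic gives the answer.

u^7 + 8u^6 + 31u^5 + 127u^4 - 1784u^3 - 1443u^2 - 64440u - 234900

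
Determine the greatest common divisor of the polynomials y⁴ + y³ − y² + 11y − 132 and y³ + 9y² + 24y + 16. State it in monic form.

Repeated division with remainder:
  y⁴ + y³ − y² + 11y − 132 = (y − 8)(y³ + 9y² + 24y + 16) + (47y² + 187y − 4)
  y³ + 9y² + 24y + 16 = ((1/47)y + 236/2209)(47y² + 187y − 4) + ((9072/2209)y + 36288/2209)
  47y² + 187y − 4 = ((103823/9072)y − 2209/9072)((9072/2209)y + 36288/2209) + (0)
Last nonzero remainder: (9072/2209)y + 36288/2209. Dividing through by 9072/2209 gives the monic gcd y + 4.

y + 4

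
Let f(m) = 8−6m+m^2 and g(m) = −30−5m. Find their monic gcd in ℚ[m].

Euclidean algorithm in ℚ[m]:
  m^2−6m+8 = (−(1/5)m+12/5)(−5m−30) + (80)
  −5m−30 = (−(1/16)m−3/8)(80) + (0)
The last nonzero remainder is the constant 80, so the polynomials are coprime and gcd = 1.

1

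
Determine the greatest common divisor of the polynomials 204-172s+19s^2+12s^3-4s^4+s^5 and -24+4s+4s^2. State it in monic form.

By polynomial division,
  s^5-4s^4+12s^3+19s^2-172s+204 = ((1/4)s^3-(5/4)s^2+(23/4)s-17/2)(4s^2+4s-24) + (0)
Last nonzero remainder: 4s^2+4s-24. Dividing through by 4 gives the monic gcd s^2+s-6.

-6+s+s^2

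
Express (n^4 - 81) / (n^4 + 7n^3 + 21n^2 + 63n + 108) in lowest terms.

(n - 3)/(n + 4)

Apply the Euclidean algorithm:
  n^4 - 81 = (n^4 + 7n^3 + 21n^2 + 63n + 108) + (-7n^3 - 21n^2 - 63n - 189)
  n^4 + 7n^3 + 21n^2 + 63n + 108 = (-(1/7)n - 4/7)(-7n^3 - 21n^2 - 63n - 189) + (0)
Last nonzero remainder: -7n^3 - 21n^2 - 63n - 189. Dividing through by -7 gives the monic gcd n^3 + 3n^2 + 9n + 27.
Cancel n^3 + 3n^2 + 9n + 27 from numerator and denominator to get the reduced form.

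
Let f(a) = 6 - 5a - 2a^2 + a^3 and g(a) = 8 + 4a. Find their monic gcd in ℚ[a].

Repeated division with remainder:
  a^3 - 2a^2 - 5a + 6 = ((1/4)a^2 - a + 3/4)(4a + 8) + (0)
Last nonzero remainder: 4a + 8. Dividing through by 4 gives the monic gcd a + 2.

2 + a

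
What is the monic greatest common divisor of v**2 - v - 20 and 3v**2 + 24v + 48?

v + 4

Apply the Euclidean algorithm:
  v**2 - v - 20 = (1/3)(3v**2 + 24v + 48) + (-9v - 36)
  3v**2 + 24v + 48 = (-(1/3)v - 4/3)(-9v - 36) + (0)
Last nonzero remainder: -9v - 36. Dividing through by -9 gives the monic gcd v + 4.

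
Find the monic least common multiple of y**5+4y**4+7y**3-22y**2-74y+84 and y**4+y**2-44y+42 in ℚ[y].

y**6+y**5-5y**4-43y**3-8y**2+306y-252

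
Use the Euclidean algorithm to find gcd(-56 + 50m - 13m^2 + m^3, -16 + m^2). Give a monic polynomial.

Repeated division with remainder:
  m^3 - 13m^2 + 50m - 56 = (m - 13)(m^2 - 16) + (66m - 264)
  m^2 - 16 = ((1/66)m + 2/33)(66m - 264) + (0)
Last nonzero remainder: 66m - 264. Dividing through by 66 gives the monic gcd m - 4.

-4 + m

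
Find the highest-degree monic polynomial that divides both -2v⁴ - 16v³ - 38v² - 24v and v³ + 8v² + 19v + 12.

v³ + 8v² + 19v + 12

By polynomial division,
  -2v⁴ - 16v³ - 38v² - 24v = (-2v)(v³ + 8v² + 19v + 12) + (0)
The last nonzero remainder v³ + 8v² + 19v + 12 is already monic.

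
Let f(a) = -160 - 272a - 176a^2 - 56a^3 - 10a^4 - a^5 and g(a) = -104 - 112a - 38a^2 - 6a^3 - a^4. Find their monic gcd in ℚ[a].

Repeated division with remainder:
  -a^5 - 10a^4 - 56a^3 - 176a^2 - 272a - 160 = (a + 4)(-a^4 - 6a^3 - 38a^2 - 112a - 104) + (6a^3 + 88a^2 + 280a + 256)
  -a^4 - 6a^3 - 38a^2 - 112a - 104 = (-(1/6)a + 13/9)(6a^3 + 88a^2 + 280a + 256) + (-(1066/9)a^2 - (4264/9)a - 4264/9)
  6a^3 + 88a^2 + 280a + 256 = (-(27/533)a - 288/533)(-(1066/9)a^2 - (4264/9)a - 4264/9) + (0)
Last nonzero remainder: -(1066/9)a^2 - (4264/9)a - 4264/9. Dividing through by -1066/9 gives the monic gcd a^2 + 4a + 4.

4 + 4a + a^2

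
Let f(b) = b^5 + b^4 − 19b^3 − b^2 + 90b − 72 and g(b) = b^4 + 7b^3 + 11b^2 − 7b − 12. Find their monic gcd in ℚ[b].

b^3 + 6b^2 + 5b − 12

Euclidean algorithm in ℚ[b]:
  b^5 + b^4 − 19b^3 − b^2 + 90b − 72 = (b − 6)(b^4 + 7b^3 + 11b^2 − 7b − 12) + (12b^3 + 72b^2 + 60b − 144)
  b^4 + 7b^3 + 11b^2 − 7b − 12 = ((1/12)b + 1/12)(12b^3 + 72b^2 + 60b − 144) + (0)
Last nonzero remainder: 12b^3 + 72b^2 + 60b − 144. Dividing through by 12 gives the monic gcd b^3 + 6b^2 + 5b − 12.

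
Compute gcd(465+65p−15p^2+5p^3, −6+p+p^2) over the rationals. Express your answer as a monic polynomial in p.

Euclidean algorithm in ℚ[p]:
  5p^3−15p^2+65p+465 = (5p−20)(p^2+p−6) + (115p+345)
  p^2+p−6 = ((1/115)p−2/115)(115p+345) + (0)
Last nonzero remainder: 115p+345. Dividing through by 115 gives the monic gcd p+3.

3+p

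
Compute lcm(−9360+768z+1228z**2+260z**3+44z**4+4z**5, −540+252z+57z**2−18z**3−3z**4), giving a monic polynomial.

By polynomial division,
  4z**5+44z**4+260z**3+1228z**2+768z−9360 = (−(4/3)z−20/3)(−3z**4−18z**3+57z**2+252z−540) + (216z**3+1944z**2+1728z−12960)
  −3z**4−18z**3+57z**2+252z−540 = (−(1/72)z+1/24)(216z**3+1944z**2+1728z−12960) + (0)
Last nonzero remainder: 216z**3+1944z**2+1728z−12960. Dividing through by 216 gives the monic gcd z**3+9z**2+8z−60.
Then lcm(f, g) = f·g / gcd(f, g); expanding and making the result monic gives the answer.

7020−2916z−729z**2+112z**3+32z**4+8z**5+z**6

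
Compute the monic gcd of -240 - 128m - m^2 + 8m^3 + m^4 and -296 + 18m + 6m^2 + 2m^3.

-4 + m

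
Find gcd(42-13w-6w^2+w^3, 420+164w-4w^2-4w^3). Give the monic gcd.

-21-4w+w^2

By polynomial division,
  w^3-6w^2-13w+42 = (-1/4)(-4w^3-4w^2+164w+420) + (-7w^2+28w+147)
  -4w^3-4w^2+164w+420 = ((4/7)w+20/7)(-7w^2+28w+147) + (0)
Last nonzero remainder: -7w^2+28w+147. Dividing through by -7 gives the monic gcd w^2-4w-21.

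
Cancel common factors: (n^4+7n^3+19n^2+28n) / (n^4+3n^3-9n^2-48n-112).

(n)/(n-4)

Apply the Euclidean algorithm:
  n^4+7n^3+19n^2+28n = (n^4+3n^3-9n^2-48n-112) + (4n^3+28n^2+76n+112)
  n^4+3n^3-9n^2-48n-112 = ((1/4)n-1)(4n^3+28n^2+76n+112) + (0)
Last nonzero remainder: 4n^3+28n^2+76n+112. Dividing through by 4 gives the monic gcd n^3+7n^2+19n+28.
Cancel n^3+7n^2+19n+28 from numerator and denominator to get the reduced form.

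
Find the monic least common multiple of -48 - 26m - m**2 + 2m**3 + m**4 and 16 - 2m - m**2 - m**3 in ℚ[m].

96 + 4m - 24m**2 - 5m**3 + m**5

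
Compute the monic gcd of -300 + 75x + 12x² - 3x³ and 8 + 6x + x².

Euclidean algorithm in ℚ[x]:
  -3x³ + 12x² + 75x - 300 = (-3x + 30)(x² + 6x + 8) + (-81x - 540)
  x² + 6x + 8 = (-(1/81)x + 2/243)(-81x - 540) + (112/9)
  -81x - 540 = (-(729/112)x - 1215/28)(112/9) + (0)
The last nonzero remainder is the constant 112/9, so the polynomials are coprime and gcd = 1.

1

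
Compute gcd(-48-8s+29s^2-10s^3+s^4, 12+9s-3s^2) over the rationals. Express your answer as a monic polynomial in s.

-4-3s+s^2

Repeated division with remainder:
  s^4-10s^3+29s^2-8s-48 = (-(1/3)s^2+(7/3)s-4)(-3s^2+9s+12) + (0)
Last nonzero remainder: -3s^2+9s+12. Dividing through by -3 gives the monic gcd s^2-3s-4.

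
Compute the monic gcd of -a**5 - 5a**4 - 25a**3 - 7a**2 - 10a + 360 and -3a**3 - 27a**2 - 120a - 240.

a**2 + 5a + 20

Euclidean algorithm in ℚ[a]:
  -a**5 - 5a**4 - 25a**3 - 7a**2 - 10a + 360 = ((1/3)a**2 - (4/3)a + 7)(-3a**3 - 27a**2 - 120a - 240) + (102a**2 + 510a + 2040)
  -3a**3 - 27a**2 - 120a - 240 = (-(1/34)a - 2/17)(102a**2 + 510a + 2040) + (0)
Last nonzero remainder: 102a**2 + 510a + 2040. Dividing through by 102 gives the monic gcd a**2 + 5a + 20.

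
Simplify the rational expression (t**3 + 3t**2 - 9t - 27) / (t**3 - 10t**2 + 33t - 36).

(t**2 + 6t + 9)/(t**2 - 7t + 12)

Apply the Euclidean algorithm:
  t**3 + 3t**2 - 9t - 27 = (t**3 - 10t**2 + 33t - 36) + (13t**2 - 42t + 9)
  t**3 - 10t**2 + 33t - 36 = ((1/13)t - 88/169)(13t**2 - 42t + 9) + ((1764/169)t - 5292/169)
  13t**2 - 42t + 9 = ((2197/1764)t - 169/588)((1764/169)t - 5292/169) + (0)
Last nonzero remainder: (1764/169)t - 5292/169. Dividing through by 1764/169 gives the monic gcd t - 3.
Cancel t - 3 from numerator and denominator to get the reduced form.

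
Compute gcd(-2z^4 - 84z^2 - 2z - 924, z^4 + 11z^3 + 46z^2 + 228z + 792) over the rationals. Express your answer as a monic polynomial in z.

Apply the Euclidean algorithm:
  -2z^4 - 84z^2 - 2z - 924 = (-2)(z^4 + 11z^3 + 46z^2 + 228z + 792) + (22z^3 + 8z^2 + 454z + 660)
  z^4 + 11z^3 + 46z^2 + 228z + 792 = ((1/22)z + 117/242)(22z^3 + 8z^2 + 454z + 660) + ((2601/121)z^2 - (2601/121)z + 5202/11)
  22z^3 + 8z^2 + 454z + 660 = ((2662/2601)z + 1210/867)((2601/121)z^2 - (2601/121)z + 5202/11) + (0)
Last nonzero remainder: (2601/121)z^2 - (2601/121)z + 5202/11. Dividing through by 2601/121 gives the monic gcd z^2 - z + 22.

z^2 - z + 22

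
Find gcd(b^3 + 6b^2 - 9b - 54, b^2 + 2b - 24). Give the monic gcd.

b + 6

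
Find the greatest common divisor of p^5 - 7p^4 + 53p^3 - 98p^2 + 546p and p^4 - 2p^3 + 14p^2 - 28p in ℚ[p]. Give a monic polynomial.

p^3 + 14p

Euclidean algorithm in ℚ[p]:
  p^5 - 7p^4 + 53p^3 - 98p^2 + 546p = (p - 5)(p^4 - 2p^3 + 14p^2 - 28p) + (29p^3 + 406p)
  p^4 - 2p^3 + 14p^2 - 28p = ((1/29)p - 2/29)(29p^3 + 406p) + (0)
Last nonzero remainder: 29p^3 + 406p. Dividing through by 29 gives the monic gcd p^3 + 14p.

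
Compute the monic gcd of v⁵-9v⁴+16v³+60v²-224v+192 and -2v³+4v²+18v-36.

By polynomial division,
  v⁵-9v⁴+16v³+60v²-224v+192 = (-(1/2)v²+(7/2)v-11/2)(-2v³+4v²+18v-36) + (v²+v-6)
  -2v³+4v²+18v-36 = (-2v+6)(v²+v-6) + (0)
The last nonzero remainder v²+v-6 is already monic.

v²+v-6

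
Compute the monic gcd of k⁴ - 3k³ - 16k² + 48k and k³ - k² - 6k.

Euclidean algorithm in ℚ[k]:
  k⁴ - 3k³ - 16k² + 48k = (k - 2)(k³ - k² - 6k) + (-12k² + 36k)
  k³ - k² - 6k = (-(1/12)k - 1/6)(-12k² + 36k) + (0)
Last nonzero remainder: -12k² + 36k. Dividing through by -12 gives the monic gcd k² - 3k.

k² - 3k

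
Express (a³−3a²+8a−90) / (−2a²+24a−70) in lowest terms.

Apply the Euclidean algorithm:
  a³−3a²+8a−90 = (−(1/2)a−9/2)(−2a²+24a−70) + (81a−405)
  −2a²+24a−70 = (−(2/81)a+14/81)(81a−405) + (0)
Last nonzero remainder: 81a−405. Dividing through by 81 gives the monic gcd a−5.
Cancel a−5 from numerator and denominator to get the reduced form.

(−a²−2a−18)/(2a−14)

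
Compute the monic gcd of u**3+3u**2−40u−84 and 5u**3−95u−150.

u+2

Euclidean algorithm in ℚ[u]:
  u**3+3u**2−40u−84 = (1/5)(5u**3−95u−150) + (3u**2−21u−54)
  5u**3−95u−150 = ((5/3)u+35/3)(3u**2−21u−54) + (240u+480)
  3u**2−21u−54 = ((1/80)u−9/80)(240u+480) + (0)
Last nonzero remainder: 240u+480. Dividing through by 240 gives the monic gcd u+2.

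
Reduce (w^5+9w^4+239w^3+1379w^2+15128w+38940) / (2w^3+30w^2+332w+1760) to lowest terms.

(w^3+2w^2+115w+354)/(2w+16)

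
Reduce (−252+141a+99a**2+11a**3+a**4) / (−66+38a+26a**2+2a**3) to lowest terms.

(84+9a+a**2)/(22+2a)

Apply the Euclidean algorithm:
  a**4+11a**3+99a**2+141a−252 = ((1/2)a−1)(2a**3+26a**2+38a−66) + (106a**2+212a−318)
  2a**3+26a**2+38a−66 = ((1/53)a+11/53)(106a**2+212a−318) + (0)
Last nonzero remainder: 106a**2+212a−318. Dividing through by 106 gives the monic gcd a**2+2a−3.
Cancel a**2+2a−3 from numerator and denominator to get the reduced form.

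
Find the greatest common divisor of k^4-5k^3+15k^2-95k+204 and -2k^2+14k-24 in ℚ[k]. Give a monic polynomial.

Apply the Euclidean algorithm:
  k^4-5k^3+15k^2-95k+204 = (-(1/2)k^2-k-17/2)(-2k^2+14k-24) + (0)
Last nonzero remainder: -2k^2+14k-24. Dividing through by -2 gives the monic gcd k^2-7k+12.

k^2-7k+12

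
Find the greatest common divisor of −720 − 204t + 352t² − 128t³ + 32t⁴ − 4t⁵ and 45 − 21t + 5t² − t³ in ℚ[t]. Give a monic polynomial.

−45 + 21t − 5t² + t³

Apply the Euclidean algorithm:
  −4t⁵ + 32t⁴ − 128t³ + 352t² − 204t − 720 = (4t² − 12t − 16)(−t³ + 5t² − 21t + 45) + (0)
Last nonzero remainder: −t³ + 5t² − 21t + 45. Dividing through by −1 gives the monic gcd t³ − 5t² + 21t − 45.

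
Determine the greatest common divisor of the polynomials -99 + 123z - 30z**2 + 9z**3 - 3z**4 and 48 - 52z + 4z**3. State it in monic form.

3 - 4z + z**2

Euclidean algorithm in ℚ[z]:
  -3z**4 + 9z**3 - 30z**2 + 123z - 99 = (-(3/4)z + 9/4)(4z**3 - 52z + 48) + (-69z**2 + 276z - 207)
  4z**3 - 52z + 48 = (-(4/69)z - 16/69)(-69z**2 + 276z - 207) + (0)
Last nonzero remainder: -69z**2 + 276z - 207. Dividing through by -69 gives the monic gcd z**2 - 4z + 3.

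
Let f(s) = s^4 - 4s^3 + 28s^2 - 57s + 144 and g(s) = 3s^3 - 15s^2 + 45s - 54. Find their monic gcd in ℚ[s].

s^2 - 3s + 9

Apply the Euclidean algorithm:
  s^4 - 4s^3 + 28s^2 - 57s + 144 = ((1/3)s + 1/3)(3s^3 - 15s^2 + 45s - 54) + (18s^2 - 54s + 162)
  3s^3 - 15s^2 + 45s - 54 = ((1/6)s - 1/3)(18s^2 - 54s + 162) + (0)
Last nonzero remainder: 18s^2 - 54s + 162. Dividing through by 18 gives the monic gcd s^2 - 3s + 9.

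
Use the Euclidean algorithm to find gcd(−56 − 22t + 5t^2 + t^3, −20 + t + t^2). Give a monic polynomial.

−4 + t

Euclidean algorithm in ℚ[t]:
  t^3 + 5t^2 − 22t − 56 = (t + 4)(t^2 + t − 20) + (−6t + 24)
  t^2 + t − 20 = (−(1/6)t − 5/6)(−6t + 24) + (0)
Last nonzero remainder: −6t + 24. Dividing through by −6 gives the monic gcd t − 4.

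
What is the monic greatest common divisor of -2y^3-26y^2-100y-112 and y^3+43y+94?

Apply the Euclidean algorithm:
  -2y^3-26y^2-100y-112 = (-2)(y^3+43y+94) + (-26y^2-14y+76)
  y^3+43y+94 = (-(1/26)y+7/338)(-26y^2-14y+76) + ((7810/169)y+15620/169)
  -26y^2-14y+76 = (-(2197/3905)y+3211/3905)((7810/169)y+15620/169) + (0)
Last nonzero remainder: (7810/169)y+15620/169. Dividing through by 7810/169 gives the monic gcd y+2.

y+2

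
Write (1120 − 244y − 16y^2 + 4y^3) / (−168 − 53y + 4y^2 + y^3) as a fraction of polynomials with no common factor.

(−20 + 4y)/(3 + y)

By polynomial division,
  4y^3 − 16y^2 − 244y + 1120 = (4)(y^3 + 4y^2 − 53y − 168) + (−32y^2 − 32y + 1792)
  y^3 + 4y^2 − 53y − 168 = (−(1/32)y − 3/32)(−32y^2 − 32y + 1792) + (0)
Last nonzero remainder: −32y^2 − 32y + 1792. Dividing through by −32 gives the monic gcd y^2 + y − 56.
Cancel y^2 + y − 56 from numerator and denominator to get the reduced form.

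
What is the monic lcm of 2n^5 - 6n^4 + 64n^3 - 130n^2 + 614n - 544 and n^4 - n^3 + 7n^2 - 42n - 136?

Apply the Euclidean algorithm:
  2n^5 - 6n^4 + 64n^3 - 130n^2 + 614n - 544 = (2n - 4)(n^4 - n^3 + 7n^2 - 42n - 136) + (46n^3 - 18n^2 + 718n - 1088)
  n^4 - n^3 + 7n^2 - 42n - 136 = ((1/46)n - 7/529)(46n^3 - 18n^2 + 718n - 1088) + (-(4680/529)n^2 - (4680/529)n - 79560/529)
  46n^3 - 18n^2 + 718n - 1088 = (-(12167/2340)n + 4232/585)(-(4680/529)n^2 - (4680/529)n - 79560/529) + (0)
Last nonzero remainder: -(4680/529)n^2 - (4680/529)n - 79560/529. Dividing through by -4680/529 gives the monic gcd n^2 + n + 17.
Then lcm(f, g) = f·g / gcd(f, g); expanding and making the result monic gives the answer.

n^7 - 5n^6 + 30n^5 - 105n^4 + 181n^3 - 366n^2 - 1912n + 2176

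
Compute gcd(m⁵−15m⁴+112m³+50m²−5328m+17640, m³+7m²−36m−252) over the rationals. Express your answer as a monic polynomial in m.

By polynomial division,
  m⁵−15m⁴+112m³+50m²−5328m+17640 = (m²−22m+302)(m³+7m²−36m−252) + (−2604m²+93744)
  m³+7m²−36m−252 = (−(1/2604)m−1/372)(−2604m²+93744) + (0)
Last nonzero remainder: −2604m²+93744. Dividing through by −2604 gives the monic gcd m²−36.

m²−36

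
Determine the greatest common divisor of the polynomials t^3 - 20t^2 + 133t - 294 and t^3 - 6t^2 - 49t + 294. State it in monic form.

t^2 - 13t + 42

Repeated division with remainder:
  t^3 - 20t^2 + 133t - 294 = (t^3 - 6t^2 - 49t + 294) + (-14t^2 + 182t - 588)
  t^3 - 6t^2 - 49t + 294 = (-(1/14)t - 1/2)(-14t^2 + 182t - 588) + (0)
Last nonzero remainder: -14t^2 + 182t - 588. Dividing through by -14 gives the monic gcd t^2 - 13t + 42.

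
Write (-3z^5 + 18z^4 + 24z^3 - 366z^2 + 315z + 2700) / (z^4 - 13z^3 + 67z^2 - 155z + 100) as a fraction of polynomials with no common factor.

(-3z^2 - 18z - 27)/(z - 1)

Repeated division with remainder:
  -3z^5 + 18z^4 + 24z^3 - 366z^2 + 315z + 2700 = (-3z - 21)(z^4 - 13z^3 + 67z^2 - 155z + 100) + (-48z^3 + 576z^2 - 2640z + 4800)
  z^4 - 13z^3 + 67z^2 - 155z + 100 = (-(1/48)z + 1/48)(-48z^3 + 576z^2 - 2640z + 4800) + (0)
Last nonzero remainder: -48z^3 + 576z^2 - 2640z + 4800. Dividing through by -48 gives the monic gcd z^3 - 12z^2 + 55z - 100.
Cancel z^3 - 12z^2 + 55z - 100 from numerator and denominator to get the reduced form.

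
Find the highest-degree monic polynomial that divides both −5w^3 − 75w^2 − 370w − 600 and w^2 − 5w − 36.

w + 4

Euclidean algorithm in ℚ[w]:
  −5w^3 − 75w^2 − 370w − 600 = (−5w − 100)(w^2 − 5w − 36) + (−1050w − 4200)
  w^2 − 5w − 36 = (−(1/1050)w + 3/350)(−1050w − 4200) + (0)
Last nonzero remainder: −1050w − 4200. Dividing through by −1050 gives the monic gcd w + 4.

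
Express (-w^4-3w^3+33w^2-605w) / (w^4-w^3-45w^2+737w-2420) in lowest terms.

(-w)/(w-4)

Repeated division with remainder:
  -w^4-3w^3+33w^2-605w = (-1)(w^4-w^3-45w^2+737w-2420) + (-4w^3-12w^2+132w-2420)
  w^4-w^3-45w^2+737w-2420 = (-(1/4)w+1)(-4w^3-12w^2+132w-2420) + (0)
Last nonzero remainder: -4w^3-12w^2+132w-2420. Dividing through by -4 gives the monic gcd w^3+3w^2-33w+605.
Cancel w^3+3w^2-33w+605 from numerator and denominator to get the reduced form.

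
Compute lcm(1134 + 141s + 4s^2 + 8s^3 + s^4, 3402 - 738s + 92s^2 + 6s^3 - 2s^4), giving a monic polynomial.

Repeated division with remainder:
  s^4 + 8s^3 + 4s^2 + 141s + 1134 = (-1/2)(-2s^4 + 6s^3 + 92s^2 - 738s + 3402) + (11s^3 + 50s^2 - 228s + 2835)
  -2s^4 + 6s^3 + 92s^2 - 738s + 3402 = (-(2/11)s + 166/121)(11s^3 + 50s^2 - 228s + 2835) + (-(2184/121)s^2 + (10920/121)s - 58968/121)
  11s^3 + 50s^2 - 228s + 2835 = (-(1331/2184)s - 605/104)(-(2184/121)s^2 + (10920/121)s - 58968/121) + (0)
Last nonzero remainder: -(2184/121)s^2 + (10920/121)s - 58968/121. Dividing through by -2184/121 gives the monic gcd s^2 - 5s + 27.
Then lcm(f, g) = f·g / gcd(f, g); expanding and making the result monic gives the answer.

-71442 - 6615s + 1164s^2 - 355s^3 - 43s^4 + 10s^5 + s^6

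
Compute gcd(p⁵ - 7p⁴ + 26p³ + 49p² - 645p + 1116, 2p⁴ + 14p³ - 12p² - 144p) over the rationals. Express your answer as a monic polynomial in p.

p² + p - 12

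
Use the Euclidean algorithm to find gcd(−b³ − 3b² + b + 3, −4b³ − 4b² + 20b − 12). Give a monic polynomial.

b² + 2b − 3

By polynomial division,
  −b³ − 3b² + b + 3 = (1/4)(−4b³ − 4b² + 20b − 12) + (−2b² − 4b + 6)
  −4b³ − 4b² + 20b − 12 = (2b − 2)(−2b² − 4b + 6) + (0)
Last nonzero remainder: −2b² − 4b + 6. Dividing through by −2 gives the monic gcd b² + 2b − 3.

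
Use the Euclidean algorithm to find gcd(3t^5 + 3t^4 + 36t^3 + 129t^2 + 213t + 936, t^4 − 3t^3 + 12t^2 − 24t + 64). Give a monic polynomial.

t^2 + t + 8

By polynomial division,
  3t^5 + 3t^4 + 36t^3 + 129t^2 + 213t + 936 = (3t + 12)(t^4 − 3t^3 + 12t^2 − 24t + 64) + (36t^3 + 57t^2 + 309t + 168)
  t^4 − 3t^3 + 12t^2 − 24t + 64 = ((1/36)t − 55/432)(36t^3 + 57t^2 + 309t + 168) + ((1537/144)t^2 + (1537/144)t + 1537/18)
  36t^3 + 57t^2 + 309t + 168 = ((5184/1537)t + 3024/1537)((1537/144)t^2 + (1537/144)t + 1537/18) + (0)
Last nonzero remainder: (1537/144)t^2 + (1537/144)t + 1537/18. Dividing through by 1537/144 gives the monic gcd t^2 + t + 8.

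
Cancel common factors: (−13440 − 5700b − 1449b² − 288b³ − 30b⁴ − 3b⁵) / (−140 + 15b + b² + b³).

(−384 − 108b − 15b² − 3b³)/(−4 + b)

By polynomial division,
  −3b⁵ − 30b⁴ − 288b³ − 1449b² − 5700b − 13440 = (−3b² − 27b − 216)(b³ + b² + 15b − 140) + (−1248b² − 6240b − 43680)
  b³ + b² + 15b − 140 = (−(1/1248)b + 1/312)(−1248b² − 6240b − 43680) + (0)
Last nonzero remainder: −1248b² − 6240b − 43680. Dividing through by −1248 gives the monic gcd b² + 5b + 35.
Cancel b² + 5b + 35 from numerator and denominator to get the reduced form.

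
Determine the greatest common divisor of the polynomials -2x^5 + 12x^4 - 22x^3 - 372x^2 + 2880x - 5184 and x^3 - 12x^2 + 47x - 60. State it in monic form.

Repeated division with remainder:
  -2x^5 + 12x^4 - 22x^3 - 372x^2 + 2880x - 5184 = (-2x^2 - 12x - 72)(x^3 - 12x^2 + 47x - 60) + (-792x^2 + 5544x - 9504)
  x^3 - 12x^2 + 47x - 60 = (-(1/792)x + 5/792)(-792x^2 + 5544x - 9504) + (0)
Last nonzero remainder: -792x^2 + 5544x - 9504. Dividing through by -792 gives the monic gcd x^2 - 7x + 12.

x^2 - 7x + 12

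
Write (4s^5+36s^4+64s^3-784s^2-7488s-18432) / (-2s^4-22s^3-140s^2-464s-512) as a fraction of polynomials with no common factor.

(-2s^2+72)/(s+2)

Apply the Euclidean algorithm:
  4s^5+36s^4+64s^3-784s^2-7488s-18432 = (-2s+4)(-2s^4-22s^3-140s^2-464s-512) + (-128s^3-1152s^2-6656s-16384)
  -2s^4-22s^3-140s^2-464s-512 = ((1/64)s+1/32)(-128s^3-1152s^2-6656s-16384) + (0)
Last nonzero remainder: -128s^3-1152s^2-6656s-16384. Dividing through by -128 gives the monic gcd s^3+9s^2+52s+128.
Cancel s^3+9s^2+52s+128 from numerator and denominator to get the reduced form.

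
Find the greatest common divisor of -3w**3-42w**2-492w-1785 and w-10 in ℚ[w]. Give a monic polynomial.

1

By polynomial division,
  -3w**3-42w**2-492w-1785 = (-3w**2-72w-1212)(w-10) + (-13905)
  w-10 = (-(1/13905)w+2/2781)(-13905) + (0)
The last nonzero remainder is the constant -13905, so the polynomials are coprime and gcd = 1.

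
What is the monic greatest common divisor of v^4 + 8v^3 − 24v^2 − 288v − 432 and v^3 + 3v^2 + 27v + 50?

By polynomial division,
  v^4 + 8v^3 − 24v^2 − 288v − 432 = (v + 5)(v^3 + 3v^2 + 27v + 50) + (−66v^2 − 473v − 682)
  v^3 + 3v^2 + 27v + 50 = (−(1/66)v + 25/396)(−66v^2 − 473v − 682) + ((1675/36)v + 1675/18)
  −66v^2 − 473v − 682 = (−(2376/1675)v − 12276/1675)((1675/36)v + 1675/18) + (0)
Last nonzero remainder: (1675/36)v + 1675/18. Dividing through by 1675/36 gives the monic gcd v + 2.

v + 2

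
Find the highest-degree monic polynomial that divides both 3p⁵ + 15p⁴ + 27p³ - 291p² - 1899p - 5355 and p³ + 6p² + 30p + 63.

p² + 3p + 21

Apply the Euclidean algorithm:
  3p⁵ + 15p⁴ + 27p³ - 291p² - 1899p - 5355 = (3p² - 3p - 45)(p³ + 6p² + 30p + 63) + (-120p² - 360p - 2520)
  p³ + 6p² + 30p + 63 = (-(1/120)p - 1/40)(-120p² - 360p - 2520) + (0)
Last nonzero remainder: -120p² - 360p - 2520. Dividing through by -120 gives the monic gcd p² + 3p + 21.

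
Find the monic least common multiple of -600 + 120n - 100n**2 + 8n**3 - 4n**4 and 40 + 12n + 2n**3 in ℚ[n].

300 + 90n + 20n**2 + 21n**3 + n**5

Euclidean algorithm in ℚ[n]:
  -4n**4 + 8n**3 - 100n**2 + 120n - 600 = (-2n + 4)(2n**3 + 12n + 40) + (-76n**2 + 152n - 760)
  2n**3 + 12n + 40 = (-(1/38)n - 1/19)(-76n**2 + 152n - 760) + (0)
Last nonzero remainder: -76n**2 + 152n - 760. Dividing through by -76 gives the monic gcd n**2 - 2n + 10.
Then lcm(f, g) = f·g / gcd(f, g); expanding and making the result monic gives the answer.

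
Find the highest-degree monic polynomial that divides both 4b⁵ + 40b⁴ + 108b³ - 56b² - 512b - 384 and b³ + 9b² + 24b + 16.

b³ + 9b² + 24b + 16

Repeated division with remainder:
  4b⁵ + 40b⁴ + 108b³ - 56b² - 512b - 384 = (4b² + 4b - 24)(b³ + 9b² + 24b + 16) + (0)
The last nonzero remainder b³ + 9b² + 24b + 16 is already monic.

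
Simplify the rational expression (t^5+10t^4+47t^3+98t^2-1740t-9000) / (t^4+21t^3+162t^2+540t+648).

Apply the Euclidean algorithm:
  t^5+10t^4+47t^3+98t^2-1740t-9000 = (t-11)(t^4+21t^3+162t^2+540t+648) + (116t^3+1340t^2+3552t-1872)
  t^4+21t^3+162t^2+540t+648 = ((1/116)t+137/1682)(116t^3+1340t^2+3552t-1872) + ((18700/841)t^2+(224400/841)t+673200/841)
  116t^3+1340t^2+3552t-1872 = ((24389/4675)t-10933/4675)((18700/841)t^2+(224400/841)t+673200/841) + (0)
Last nonzero remainder: (18700/841)t^2+(224400/841)t+673200/841. Dividing through by 18700/841 gives the monic gcd t^2+12t+36.
Cancel t^2+12t+36 from numerator and denominator to get the reduced form.

(t^3-2t^2+35t-250)/(t^2+9t+18)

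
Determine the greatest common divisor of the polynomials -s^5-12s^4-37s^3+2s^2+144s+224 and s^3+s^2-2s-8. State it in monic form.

Apply the Euclidean algorithm:
  -s^5-12s^4-37s^3+2s^2+144s+224 = (-s^2-11s-28)(s^3+s^2-2s-8) + (0)
The last nonzero remainder s^3+s^2-2s-8 is already monic.

s^3+s^2-2s-8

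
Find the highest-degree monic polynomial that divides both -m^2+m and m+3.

1

Apply the Euclidean algorithm:
  -m^2+m = (-m+4)(m+3) + (-12)
  m+3 = (-(1/12)m-1/4)(-12) + (0)
The last nonzero remainder is the constant -12, so the polynomials are coprime and gcd = 1.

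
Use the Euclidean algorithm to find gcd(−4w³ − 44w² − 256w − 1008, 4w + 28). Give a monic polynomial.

w + 7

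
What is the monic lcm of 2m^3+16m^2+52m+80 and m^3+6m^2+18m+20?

m^4+10m^3+42m^2+92m+80

By polynomial division,
  2m^3+16m^2+52m+80 = (2)(m^3+6m^2+18m+20) + (4m^2+16m+40)
  m^3+6m^2+18m+20 = ((1/4)m+1/2)(4m^2+16m+40) + (0)
Last nonzero remainder: 4m^2+16m+40. Dividing through by 4 gives the monic gcd m^2+4m+10.
Then lcm(f, g) = f·g / gcd(f, g); expanding and making the result monic gives the answer.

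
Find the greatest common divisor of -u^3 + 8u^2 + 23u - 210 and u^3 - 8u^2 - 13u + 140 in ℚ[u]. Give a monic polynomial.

By polynomial division,
  -u^3 + 8u^2 + 23u - 210 = (-1)(u^3 - 8u^2 - 13u + 140) + (10u - 70)
  u^3 - 8u^2 - 13u + 140 = ((1/10)u^2 - (1/10)u - 2)(10u - 70) + (0)
Last nonzero remainder: 10u - 70. Dividing through by 10 gives the monic gcd u - 7.

u - 7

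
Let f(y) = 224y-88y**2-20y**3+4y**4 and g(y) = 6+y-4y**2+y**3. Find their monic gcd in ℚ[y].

Euclidean algorithm in ℚ[y]:
  4y**4-20y**3-88y**2+224y = (4y-4)(y**3-4y**2+y+6) + (-108y**2+204y+24)
  y**3-4y**2+y+6 = (-(1/108)y+19/972)(-108y**2+204y+24) + (-(224/81)y+448/81)
  -108y**2+204y+24 = ((2187/56)y+243/56)(-(224/81)y+448/81) + (0)
Last nonzero remainder: -(224/81)y+448/81. Dividing through by -224/81 gives the monic gcd y-2.

-2+y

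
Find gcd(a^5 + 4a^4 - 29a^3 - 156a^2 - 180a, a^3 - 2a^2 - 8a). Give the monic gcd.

a^2 + 2a

Apply the Euclidean algorithm:
  a^5 + 4a^4 - 29a^3 - 156a^2 - 180a = (a^2 + 6a - 9)(a^3 - 2a^2 - 8a) + (-126a^2 - 252a)
  a^3 - 2a^2 - 8a = (-(1/126)a + 2/63)(-126a^2 - 252a) + (0)
Last nonzero remainder: -126a^2 - 252a. Dividing through by -126 gives the monic gcd a^2 + 2a.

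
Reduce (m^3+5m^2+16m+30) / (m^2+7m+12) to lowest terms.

(m^2+2m+10)/(m+4)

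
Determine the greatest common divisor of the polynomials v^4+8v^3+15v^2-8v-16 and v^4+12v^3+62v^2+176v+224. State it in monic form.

v^2+8v+16

By polynomial division,
  v^4+8v^3+15v^2-8v-16 = (v^4+12v^3+62v^2+176v+224) + (-4v^3-47v^2-184v-240)
  v^4+12v^3+62v^2+176v+224 = (-(1/4)v-1/16)(-4v^3-47v^2-184v-240) + ((209/16)v^2+(209/2)v+209)
  -4v^3-47v^2-184v-240 = (-(64/209)v-240/209)((209/16)v^2+(209/2)v+209) + (0)
Last nonzero remainder: (209/16)v^2+(209/2)v+209. Dividing through by 209/16 gives the monic gcd v^2+8v+16.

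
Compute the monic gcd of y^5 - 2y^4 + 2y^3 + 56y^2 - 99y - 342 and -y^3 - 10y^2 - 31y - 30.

y^2 + 5y + 6

By polynomial division,
  y^5 - 2y^4 + 2y^3 + 56y^2 - 99y - 342 = (-y^2 + 12y - 91)(-y^3 - 10y^2 - 31y - 30) + (-512y^2 - 2560y - 3072)
  -y^3 - 10y^2 - 31y - 30 = ((1/512)y + 5/512)(-512y^2 - 2560y - 3072) + (0)
Last nonzero remainder: -512y^2 - 2560y - 3072. Dividing through by -512 gives the monic gcd y^2 + 5y + 6.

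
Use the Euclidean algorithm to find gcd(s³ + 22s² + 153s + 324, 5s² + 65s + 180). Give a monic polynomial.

s² + 13s + 36

By polynomial division,
  s³ + 22s² + 153s + 324 = ((1/5)s + 9/5)(5s² + 65s + 180) + (0)
Last nonzero remainder: 5s² + 65s + 180. Dividing through by 5 gives the monic gcd s² + 13s + 36.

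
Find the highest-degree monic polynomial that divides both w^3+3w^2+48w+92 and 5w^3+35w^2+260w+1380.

By polynomial division,
  w^3+3w^2+48w+92 = (1/5)(5w^3+35w^2+260w+1380) + (-4w^2-4w-184)
  5w^3+35w^2+260w+1380 = (-(5/4)w-15/2)(-4w^2-4w-184) + (0)
Last nonzero remainder: -4w^2-4w-184. Dividing through by -4 gives the monic gcd w^2+w+46.

w^2+w+46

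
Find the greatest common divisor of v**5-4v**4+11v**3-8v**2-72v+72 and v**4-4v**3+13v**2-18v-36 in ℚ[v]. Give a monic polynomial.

Euclidean algorithm in ℚ[v]:
  v**5-4v**4+11v**3-8v**2-72v+72 = (v)(v**4-4v**3+13v**2-18v-36) + (-2v**3+10v**2-36v+72)
  v**4-4v**3+13v**2-18v-36 = (-(1/2)v-1/2)(-2v**3+10v**2-36v+72) + (0)
Last nonzero remainder: -2v**3+10v**2-36v+72. Dividing through by -2 gives the monic gcd v**3-5v**2+18v-36.

v**3-5v**2+18v-36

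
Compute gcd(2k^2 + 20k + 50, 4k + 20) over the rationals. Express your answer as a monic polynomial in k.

Apply the Euclidean algorithm:
  2k^2 + 20k + 50 = ((1/2)k + 5/2)(4k + 20) + (0)
Last nonzero remainder: 4k + 20. Dividing through by 4 gives the monic gcd k + 5.

k + 5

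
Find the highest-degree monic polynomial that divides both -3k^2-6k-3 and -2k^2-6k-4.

k+1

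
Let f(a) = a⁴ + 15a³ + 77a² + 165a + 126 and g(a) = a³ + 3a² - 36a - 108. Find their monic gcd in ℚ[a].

a + 3

By polynomial division,
  a⁴ + 15a³ + 77a² + 165a + 126 = (a + 12)(a³ + 3a² - 36a - 108) + (77a² + 705a + 1422)
  a³ + 3a² - 36a - 108 = ((1/77)a - 474/5929)(77a² + 705a + 1422) + ((11232/5929)a + 33696/5929)
  77a² + 705a + 1422 = ((456533/11232)a + 468391/1872)((11232/5929)a + 33696/5929) + (0)
Last nonzero remainder: (11232/5929)a + 33696/5929. Dividing through by 11232/5929 gives the monic gcd a + 3.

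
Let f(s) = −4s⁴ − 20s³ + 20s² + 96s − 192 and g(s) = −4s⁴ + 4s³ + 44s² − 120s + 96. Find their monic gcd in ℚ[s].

Euclidean algorithm in ℚ[s]:
  −4s⁴ − 20s³ + 20s² + 96s − 192 = (−4s⁴ + 4s³ + 44s² − 120s + 96) + (−24s³ − 24s² + 216s − 288)
  −4s⁴ + 4s³ + 44s² − 120s + 96 = ((1/6)s − 1/3)(−24s³ − 24s² + 216s − 288) + (0)
Last nonzero remainder: −24s³ − 24s² + 216s − 288. Dividing through by −24 gives the monic gcd s³ + s² − 9s + 12.

s³ + s² − 9s + 12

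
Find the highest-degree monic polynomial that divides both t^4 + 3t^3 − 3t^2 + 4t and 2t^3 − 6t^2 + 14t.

Apply the Euclidean algorithm:
  t^4 + 3t^3 − 3t^2 + 4t = ((1/2)t + 3)(2t^3 − 6t^2 + 14t) + (8t^2 − 38t)
  2t^3 − 6t^2 + 14t = ((1/4)t + 7/16)(8t^2 − 38t) + ((245/8)t)
  8t^2 − 38t = ((64/245)t − 304/245)((245/8)t) + (0)
Last nonzero remainder: (245/8)t. Dividing through by 245/8 gives the monic gcd t.

t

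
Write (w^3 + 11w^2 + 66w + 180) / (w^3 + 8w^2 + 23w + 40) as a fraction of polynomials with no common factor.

Euclidean algorithm in ℚ[w]:
  w^3 + 11w^2 + 66w + 180 = (w^3 + 8w^2 + 23w + 40) + (3w^2 + 43w + 140)
  w^3 + 8w^2 + 23w + 40 = ((1/3)w - 19/9)(3w^2 + 43w + 140) + ((604/9)w + 3020/9)
  3w^2 + 43w + 140 = ((27/604)w + 63/151)((604/9)w + 3020/9) + (0)
Last nonzero remainder: (604/9)w + 3020/9. Dividing through by 604/9 gives the monic gcd w + 5.
Cancel w + 5 from numerator and denominator to get the reduced form.

(w^2 + 6w + 36)/(w^2 + 3w + 8)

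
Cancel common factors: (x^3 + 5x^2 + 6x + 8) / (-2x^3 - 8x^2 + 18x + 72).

(-x^2 - x - 2)/(2x^2 - 18)

Apply the Euclidean algorithm:
  x^3 + 5x^2 + 6x + 8 = (-1/2)(-2x^3 - 8x^2 + 18x + 72) + (x^2 + 15x + 44)
  -2x^3 - 8x^2 + 18x + 72 = (-2x + 22)(x^2 + 15x + 44) + (-224x - 896)
  x^2 + 15x + 44 = (-(1/224)x - 11/224)(-224x - 896) + (0)
Last nonzero remainder: -224x - 896. Dividing through by -224 gives the monic gcd x + 4.
Cancel x + 4 from numerator and denominator to get the reduced form.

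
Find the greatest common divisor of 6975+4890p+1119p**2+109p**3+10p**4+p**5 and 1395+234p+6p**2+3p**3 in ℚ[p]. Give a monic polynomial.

465+78p+2p**2+p**3

Euclidean algorithm in ℚ[p]:
  p**5+10p**4+109p**3+1119p**2+4890p+6975 = ((1/3)p**2+(8/3)p+5)(3p**3+6p**2+234p+1395) + (0)
Last nonzero remainder: 3p**3+6p**2+234p+1395. Dividing through by 3 gives the monic gcd p**3+2p**2+78p+465.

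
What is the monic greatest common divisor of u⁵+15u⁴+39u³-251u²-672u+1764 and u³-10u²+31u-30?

u²-5u+6

Apply the Euclidean algorithm:
  u⁵+15u⁴+39u³-251u²-672u+1764 = (u²+25u+258)(u³-10u²+31u-30) + (1584u²-7920u+9504)
  u³-10u²+31u-30 = ((1/1584)u-5/1584)(1584u²-7920u+9504) + (0)
Last nonzero remainder: 1584u²-7920u+9504. Dividing through by 1584 gives the monic gcd u²-5u+6.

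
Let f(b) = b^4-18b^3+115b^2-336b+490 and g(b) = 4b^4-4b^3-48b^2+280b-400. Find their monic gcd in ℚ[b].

b^2-4b+10

Euclidean algorithm in ℚ[b]:
  b^4-18b^3+115b^2-336b+490 = (1/4)(4b^4-4b^3-48b^2+280b-400) + (-17b^3+127b^2-406b+590)
  4b^4-4b^3-48b^2+280b-400 = (-(4/17)b-440/289)(-17b^3+127b^2-406b+590) + ((14400/289)b^2-(57600/289)b+144000/289)
  -17b^3+127b^2-406b+590 = (-(4913/14400)b+17051/14400)((14400/289)b^2-(57600/289)b+144000/289) + (0)
Last nonzero remainder: (14400/289)b^2-(57600/289)b+144000/289. Dividing through by 14400/289 gives the monic gcd b^2-4b+10.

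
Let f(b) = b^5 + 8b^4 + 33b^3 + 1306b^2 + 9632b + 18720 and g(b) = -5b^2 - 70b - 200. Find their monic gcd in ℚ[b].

By polynomial division,
  b^5 + 8b^4 + 33b^3 + 1306b^2 + 9632b + 18720 = (-(1/5)b^3 + (6/5)b^2 - (77/5)b - 468/5)(-5b^2 - 70b - 200) + (0)
Last nonzero remainder: -5b^2 - 70b - 200. Dividing through by -5 gives the monic gcd b^2 + 14b + 40.

b^2 + 14b + 40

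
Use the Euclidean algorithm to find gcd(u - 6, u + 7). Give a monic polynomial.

1

Apply the Euclidean algorithm:
  u - 6 = (u + 7) + (-13)
  u + 7 = (-(1/13)u - 7/13)(-13) + (0)
The last nonzero remainder is the constant -13, so the polynomials are coprime and gcd = 1.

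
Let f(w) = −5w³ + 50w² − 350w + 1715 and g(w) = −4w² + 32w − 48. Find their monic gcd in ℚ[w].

By polynomial division,
  −5w³ + 50w² − 350w + 1715 = ((5/4)w − 5/2)(−4w² + 32w − 48) + (−210w + 1595)
  −4w² + 32w − 48 = ((2/105)w − 17/2205)(−210w + 1595) + (−15745/441)
  −210w + 1595 = ((18522/3149)w − 140679/3149)(−15745/441) + (0)
The last nonzero remainder is the constant −15745/441, so the polynomials are coprime and gcd = 1.

1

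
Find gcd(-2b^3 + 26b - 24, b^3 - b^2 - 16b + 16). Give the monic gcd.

b^2 + 3b - 4

Apply the Euclidean algorithm:
  -2b^3 + 26b - 24 = (-2)(b^3 - b^2 - 16b + 16) + (-2b^2 - 6b + 8)
  b^3 - b^2 - 16b + 16 = (-(1/2)b + 2)(-2b^2 - 6b + 8) + (0)
Last nonzero remainder: -2b^2 - 6b + 8. Dividing through by -2 gives the monic gcd b^2 + 3b - 4.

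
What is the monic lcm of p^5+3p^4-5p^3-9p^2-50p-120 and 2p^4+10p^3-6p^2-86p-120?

Euclidean algorithm in ℚ[p]:
  p^5+3p^4-5p^3-9p^2-50p-120 = ((1/2)p-1)(2p^4+10p^3-6p^2-86p-120) + (8p^3+28p^2-76p-240)
  2p^4+10p^3-6p^2-86p-120 = ((1/4)p+3/8)(8p^3+28p^2-76p-240) + ((5/2)p^2+(5/2)p-30)
  8p^3+28p^2-76p-240 = ((16/5)p+8)((5/2)p^2+(5/2)p-30) + (0)
Last nonzero remainder: (5/2)p^2+(5/2)p-30. Dividing through by 5/2 gives the monic gcd p^2+p-12.
Then lcm(f, g) = f·g / gcd(f, g); expanding and making the result monic gives the answer.

p^7+7p^6+12p^5-14p^4-111p^3-365p^2-730p-600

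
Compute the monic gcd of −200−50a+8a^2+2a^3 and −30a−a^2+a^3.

Repeated division with remainder:
  2a^3+8a^2−50a−200 = (2)(a^3−a^2−30a) + (10a^2+10a−200)
  a^3−a^2−30a = ((1/10)a−1/5)(10a^2+10a−200) + (−8a−40)
  10a^2+10a−200 = (−(5/4)a+5)(−8a−40) + (0)
Last nonzero remainder: −8a−40. Dividing through by −8 gives the monic gcd a+5.

5+a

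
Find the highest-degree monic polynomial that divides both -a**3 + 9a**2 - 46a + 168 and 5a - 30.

a - 6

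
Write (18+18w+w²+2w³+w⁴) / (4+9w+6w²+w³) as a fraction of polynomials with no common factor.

Euclidean algorithm in ℚ[w]:
  w⁴+2w³+w²+18w+18 = (w-4)(w³+6w²+9w+4) + (16w²+50w+34)
  w³+6w²+9w+4 = ((1/16)w+23/128)(16w²+50w+34) + (-(135/64)w-135/64)
  16w²+50w+34 = (-(1024/135)w-2176/135)(-(135/64)w-135/64) + (0)
Last nonzero remainder: -(135/64)w-135/64. Dividing through by -135/64 gives the monic gcd w+1.
Cancel w+1 from numerator and denominator to get the reduced form.

(18+w²+w³)/(4+5w+w²)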